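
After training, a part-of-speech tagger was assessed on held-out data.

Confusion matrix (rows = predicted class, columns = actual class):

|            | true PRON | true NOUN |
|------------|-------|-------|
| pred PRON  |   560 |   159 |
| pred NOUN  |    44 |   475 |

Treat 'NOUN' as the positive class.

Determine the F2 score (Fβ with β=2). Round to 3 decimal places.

0.777

Fβ = (1+β²)·TP / ((1+β²)·TP + β²·FN + FP), with β²=4
= 5·475 / (5·475 + 4·159 + 44) = 0.777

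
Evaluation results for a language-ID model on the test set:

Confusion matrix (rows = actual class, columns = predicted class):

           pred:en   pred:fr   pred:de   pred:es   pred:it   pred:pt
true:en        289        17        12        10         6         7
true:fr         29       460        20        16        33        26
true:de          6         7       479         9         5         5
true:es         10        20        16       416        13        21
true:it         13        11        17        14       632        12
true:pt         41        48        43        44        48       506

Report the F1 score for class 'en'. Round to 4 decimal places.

Treat 'en' as positive and all other classes as negative.
F1 score = 2·TP/(2·TP+FP+FN).
en: TP=289, FP=29+6+10+13+41=99, FN=17+12+10+6+7=52 → 578/729 = 0.79287

0.7929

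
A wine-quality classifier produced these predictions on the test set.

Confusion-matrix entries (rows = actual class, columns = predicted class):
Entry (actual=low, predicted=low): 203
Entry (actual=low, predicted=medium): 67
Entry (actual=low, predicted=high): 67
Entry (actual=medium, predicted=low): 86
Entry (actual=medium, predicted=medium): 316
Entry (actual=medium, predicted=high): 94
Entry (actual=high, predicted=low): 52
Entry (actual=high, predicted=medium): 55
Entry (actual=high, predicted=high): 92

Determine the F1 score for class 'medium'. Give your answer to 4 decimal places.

One-vs-rest for 'medium': TP = diagonal; FP = other classes predicted 'medium'; FN = 'medium' predicted as other.
F1 score = 2·TP/(2·TP+FP+FN).
medium: TP=316, FP=67+55=122, FN=86+94=180 → 632/934 = 0.67666

0.6767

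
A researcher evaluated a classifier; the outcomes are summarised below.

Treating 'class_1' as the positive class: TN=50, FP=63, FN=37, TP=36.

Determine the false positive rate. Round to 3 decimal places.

0.558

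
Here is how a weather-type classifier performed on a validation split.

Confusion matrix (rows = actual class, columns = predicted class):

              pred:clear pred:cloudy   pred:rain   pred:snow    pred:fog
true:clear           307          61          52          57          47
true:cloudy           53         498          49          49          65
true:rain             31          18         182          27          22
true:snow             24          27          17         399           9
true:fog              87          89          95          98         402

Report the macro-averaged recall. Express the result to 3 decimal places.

0.659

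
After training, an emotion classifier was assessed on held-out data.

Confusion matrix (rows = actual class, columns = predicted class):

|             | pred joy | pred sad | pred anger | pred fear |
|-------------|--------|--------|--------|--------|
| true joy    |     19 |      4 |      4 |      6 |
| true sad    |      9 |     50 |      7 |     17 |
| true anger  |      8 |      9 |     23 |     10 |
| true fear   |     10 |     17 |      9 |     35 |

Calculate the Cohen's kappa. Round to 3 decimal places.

0.365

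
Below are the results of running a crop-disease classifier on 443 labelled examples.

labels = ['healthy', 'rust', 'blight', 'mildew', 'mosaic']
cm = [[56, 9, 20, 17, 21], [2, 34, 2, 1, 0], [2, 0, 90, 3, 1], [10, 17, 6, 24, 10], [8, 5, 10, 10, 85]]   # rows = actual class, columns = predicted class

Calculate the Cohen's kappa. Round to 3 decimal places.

0.558

Observed agreement pₒ = trace/N = 289/443 = 0.6524
Expected agreement pₑ = Σ (rowᵢ·colᵢ)/N² = (123·78 + 39·65 + 96·128 + 67·55 + 118·117)/443² = 0.2135
κ = (pₒ − pₑ)/(1 − pₑ) = (0.6524 − 0.2135)/(1 − 0.2135) = 0.558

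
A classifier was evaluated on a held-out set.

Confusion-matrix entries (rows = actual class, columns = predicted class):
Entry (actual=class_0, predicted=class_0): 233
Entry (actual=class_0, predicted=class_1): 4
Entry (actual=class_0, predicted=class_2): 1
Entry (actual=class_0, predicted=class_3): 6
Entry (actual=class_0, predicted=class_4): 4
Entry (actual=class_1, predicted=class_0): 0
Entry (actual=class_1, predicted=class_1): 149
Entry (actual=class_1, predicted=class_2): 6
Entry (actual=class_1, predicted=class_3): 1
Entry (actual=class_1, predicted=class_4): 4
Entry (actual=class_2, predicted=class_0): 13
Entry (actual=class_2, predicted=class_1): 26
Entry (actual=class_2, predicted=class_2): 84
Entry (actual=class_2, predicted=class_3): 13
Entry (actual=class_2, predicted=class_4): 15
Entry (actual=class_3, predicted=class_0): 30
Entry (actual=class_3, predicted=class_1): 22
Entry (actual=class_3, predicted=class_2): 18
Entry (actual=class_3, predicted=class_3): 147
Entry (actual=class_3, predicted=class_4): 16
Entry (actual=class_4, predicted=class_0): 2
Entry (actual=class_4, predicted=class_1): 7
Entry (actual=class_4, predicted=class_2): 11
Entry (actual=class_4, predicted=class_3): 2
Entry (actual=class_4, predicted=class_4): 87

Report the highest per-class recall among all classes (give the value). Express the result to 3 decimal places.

Per-class recall (TP/(TP+FN)):
  class_0: TP=233, FN=4+1+6+4=15 → 233/248 = 0.9395
  class_1: TP=149, FN=0+6+1+4=11 → 149/160 = 0.9313
  class_2: TP=84, FN=13+26+13+15=67 → 84/151 = 0.5563
  class_3: TP=147, FN=30+22+18+16=86 → 147/233 = 0.6309
  class_4: TP=87, FN=2+7+11+2=22 → 87/109 = 0.7982
Highest is class 'class_0' with recall = 0.940.

0.940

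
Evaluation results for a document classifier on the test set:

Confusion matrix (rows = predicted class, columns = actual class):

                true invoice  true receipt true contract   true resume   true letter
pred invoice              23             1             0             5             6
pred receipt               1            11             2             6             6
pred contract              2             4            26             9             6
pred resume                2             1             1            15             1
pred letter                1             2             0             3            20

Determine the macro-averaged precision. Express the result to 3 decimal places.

0.631

Per-class precision (TP/(TP+FP)):
  invoice: TP=23, FP=1+0+5+6=12 → 23/35 = 0.6571
  receipt: TP=11, FP=1+2+6+6=15 → 11/26 = 0.4231
  contract: TP=26, FP=2+4+9+6=21 → 26/47 = 0.5532
  resume: TP=15, FP=2+1+1+1=5 → 15/20 = 0.7500
  letter: TP=20, FP=1+2+0+3=6 → 20/26 = 0.7692
Macro-precision = mean = (0.6571 + 0.4231 + 0.5532 + 0.7500 + 0.7692) / 5 = 0.631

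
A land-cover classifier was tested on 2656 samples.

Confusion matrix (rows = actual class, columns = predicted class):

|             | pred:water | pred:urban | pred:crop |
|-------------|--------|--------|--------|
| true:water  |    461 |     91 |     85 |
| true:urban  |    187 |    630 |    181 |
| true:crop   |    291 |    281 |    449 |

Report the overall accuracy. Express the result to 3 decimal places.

Accuracy = trace / total = (461+630+449=1540) / 2656 = 1540/2656 = 0.580

0.580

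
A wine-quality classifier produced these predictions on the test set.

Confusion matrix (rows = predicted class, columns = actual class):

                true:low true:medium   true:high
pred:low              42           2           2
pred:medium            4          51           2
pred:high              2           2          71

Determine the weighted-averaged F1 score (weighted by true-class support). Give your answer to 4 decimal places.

0.9213

Per-class F1 score (2·TP/(2·TP+FP+FN)):
  low: TP=42, FP=2+2=4, FN=4+2=6 → 84/94 = 0.89362
  medium: TP=51, FP=4+2=6, FN=2+2=4 → 102/112 = 0.91071
  high: TP=71, FP=2+2=4, FN=2+2=4 → 142/150 = 0.94667
Weighted-F1 score = Σ (supportᵢ/N)·F1 scoreᵢ with N=178: (48/178)·0.89362 + (55/178)·0.91071 + (75/178)·0.94667 = 0.9213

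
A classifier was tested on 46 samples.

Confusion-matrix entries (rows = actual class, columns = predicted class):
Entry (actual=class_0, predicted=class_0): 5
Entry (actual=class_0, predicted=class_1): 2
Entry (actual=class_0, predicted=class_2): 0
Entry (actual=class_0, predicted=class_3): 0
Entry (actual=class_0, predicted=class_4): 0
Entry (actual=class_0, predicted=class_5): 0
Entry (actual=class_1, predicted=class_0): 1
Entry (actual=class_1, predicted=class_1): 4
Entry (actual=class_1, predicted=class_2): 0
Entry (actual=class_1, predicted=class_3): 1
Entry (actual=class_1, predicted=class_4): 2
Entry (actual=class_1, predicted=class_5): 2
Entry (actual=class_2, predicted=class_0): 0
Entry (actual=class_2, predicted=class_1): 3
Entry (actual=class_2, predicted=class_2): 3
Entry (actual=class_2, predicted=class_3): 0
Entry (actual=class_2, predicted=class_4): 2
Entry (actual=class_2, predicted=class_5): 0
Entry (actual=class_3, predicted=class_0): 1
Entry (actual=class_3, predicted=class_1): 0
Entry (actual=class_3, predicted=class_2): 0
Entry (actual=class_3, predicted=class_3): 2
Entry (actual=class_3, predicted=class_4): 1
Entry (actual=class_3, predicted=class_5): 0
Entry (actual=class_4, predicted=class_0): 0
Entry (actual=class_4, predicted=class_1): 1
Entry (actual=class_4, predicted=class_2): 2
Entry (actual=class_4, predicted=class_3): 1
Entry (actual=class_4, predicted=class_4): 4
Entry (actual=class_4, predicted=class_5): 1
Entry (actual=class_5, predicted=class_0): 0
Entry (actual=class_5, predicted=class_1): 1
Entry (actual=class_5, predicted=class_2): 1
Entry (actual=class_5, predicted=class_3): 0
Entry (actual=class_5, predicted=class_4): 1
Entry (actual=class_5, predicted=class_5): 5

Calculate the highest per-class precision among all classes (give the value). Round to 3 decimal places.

0.714

Per-class precision (TP/(TP+FP)):
  class_0: TP=5, FP=1+0+1+0+0=2 → 5/7 = 0.7143
  class_1: TP=4, FP=2+3+0+1+1=7 → 4/11 = 0.3636
  class_2: TP=3, FP=0+0+0+2+1=3 → 3/6 = 0.5000
  class_3: TP=2, FP=0+1+0+1+0=2 → 2/4 = 0.5000
  class_4: TP=4, FP=0+2+2+1+1=6 → 4/10 = 0.4000
  class_5: TP=5, FP=0+2+0+0+1=3 → 5/8 = 0.6250
Highest is class 'class_0' with precision = 0.714.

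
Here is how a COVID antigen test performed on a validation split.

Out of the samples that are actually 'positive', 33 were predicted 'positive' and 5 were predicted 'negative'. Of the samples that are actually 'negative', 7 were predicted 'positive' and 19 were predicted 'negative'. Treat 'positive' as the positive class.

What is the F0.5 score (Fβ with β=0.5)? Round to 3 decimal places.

0.833

Fβ = (1+β²)·TP / ((1+β²)·TP + β²·FN + FP), with β²=1/4
= 1.25·33 / (1.25·33 + 0.25·5 + 7) = 0.833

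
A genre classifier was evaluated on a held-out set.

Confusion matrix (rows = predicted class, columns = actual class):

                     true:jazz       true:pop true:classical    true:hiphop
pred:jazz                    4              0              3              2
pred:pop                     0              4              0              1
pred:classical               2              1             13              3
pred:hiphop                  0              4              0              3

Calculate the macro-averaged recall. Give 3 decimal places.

0.564

Per-class recall (TP/(TP+FN)):
  jazz: TP=4, FN=0+2+0=2 → 4/6 = 0.6667
  pop: TP=4, FN=0+1+4=5 → 4/9 = 0.4444
  classical: TP=13, FN=3+0+0=3 → 13/16 = 0.8125
  hiphop: TP=3, FN=2+1+3=6 → 3/9 = 0.3333
Macro-recall = mean = (0.6667 + 0.4444 + 0.8125 + 0.3333) / 4 = 0.564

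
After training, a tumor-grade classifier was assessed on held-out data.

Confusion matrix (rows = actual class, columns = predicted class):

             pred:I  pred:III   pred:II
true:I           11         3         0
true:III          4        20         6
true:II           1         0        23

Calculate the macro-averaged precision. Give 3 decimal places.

Per-class precision (TP/(TP+FP)):
  I: TP=11, FP=4+1=5 → 11/16 = 0.6875
  III: TP=20, FP=3+0=3 → 20/23 = 0.8696
  II: TP=23, FP=0+6=6 → 23/29 = 0.7931
Macro-precision = mean = (0.6875 + 0.8696 + 0.7931) / 3 = 0.783

0.783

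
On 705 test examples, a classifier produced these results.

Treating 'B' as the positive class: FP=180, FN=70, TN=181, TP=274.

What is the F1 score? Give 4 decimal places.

0.6867

Precision = TP/(TP+FP) = 274/454 = 0.6035
Recall = TP/(TP+FN) = 274/344 = 0.7965
F1 = 2·TP/(2·TP+FP+FN) = 548/798 = 0.6867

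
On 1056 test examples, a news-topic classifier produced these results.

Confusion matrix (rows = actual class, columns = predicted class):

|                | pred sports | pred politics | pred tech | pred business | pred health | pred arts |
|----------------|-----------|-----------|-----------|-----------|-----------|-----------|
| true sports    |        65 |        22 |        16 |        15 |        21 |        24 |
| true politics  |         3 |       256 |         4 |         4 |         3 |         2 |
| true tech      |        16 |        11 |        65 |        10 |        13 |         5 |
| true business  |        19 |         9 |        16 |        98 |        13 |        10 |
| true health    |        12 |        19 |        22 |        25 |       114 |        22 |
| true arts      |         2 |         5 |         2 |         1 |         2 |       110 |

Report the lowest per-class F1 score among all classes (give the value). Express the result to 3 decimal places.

Per-class F1 score (2·TP/(2·TP+FP+FN)):
  sports: TP=65, FP=3+16+19+12+2=52, FN=22+16+15+21+24=98 → 130/280 = 0.4643
  politics: TP=256, FP=22+11+9+19+5=66, FN=3+4+4+3+2=16 → 512/594 = 0.8620
  tech: TP=65, FP=16+4+16+22+2=60, FN=16+11+10+13+5=55 → 130/245 = 0.5306
  business: TP=98, FP=15+4+10+25+1=55, FN=19+9+16+13+10=67 → 196/318 = 0.6164
  health: TP=114, FP=21+3+13+13+2=52, FN=12+19+22+25+22=100 → 228/380 = 0.6000
  arts: TP=110, FP=24+2+5+10+22=63, FN=2+5+2+1+2=12 → 220/295 = 0.7458
Lowest is class 'sports' with F1 score = 0.464.

0.464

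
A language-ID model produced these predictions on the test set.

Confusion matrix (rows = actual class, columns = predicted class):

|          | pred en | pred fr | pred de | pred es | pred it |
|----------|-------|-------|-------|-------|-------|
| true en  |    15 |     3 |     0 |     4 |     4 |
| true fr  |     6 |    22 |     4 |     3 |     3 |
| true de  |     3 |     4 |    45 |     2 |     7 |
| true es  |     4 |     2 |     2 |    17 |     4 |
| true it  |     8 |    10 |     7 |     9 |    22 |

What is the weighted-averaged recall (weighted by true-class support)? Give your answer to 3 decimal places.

0.576

Per-class recall (TP/(TP+FN)):
  en: TP=15, FN=3+0+4+4=11 → 15/26 = 0.5769
  fr: TP=22, FN=6+4+3+3=16 → 22/38 = 0.5789
  de: TP=45, FN=3+4+2+7=16 → 45/61 = 0.7377
  es: TP=17, FN=4+2+2+4=12 → 17/29 = 0.5862
  it: TP=22, FN=8+10+7+9=34 → 22/56 = 0.3929
Weighted-recall = Σ (supportᵢ/N)·recallᵢ with N=210: (26/210)·0.5769 + (38/210)·0.5789 + (61/210)·0.7377 + (29/210)·0.5862 + (56/210)·0.3929 = 0.576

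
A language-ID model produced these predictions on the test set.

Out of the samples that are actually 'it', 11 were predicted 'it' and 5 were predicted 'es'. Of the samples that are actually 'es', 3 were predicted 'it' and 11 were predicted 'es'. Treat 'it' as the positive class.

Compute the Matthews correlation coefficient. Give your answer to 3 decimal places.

0.473

MCC = (TP·TN − FP·FN) / √((TP+FP)(TP+FN)(TN+FP)(TN+FN))
Numerator = 11·11 − 3·5 = 106
Denominator = √(14·16·14·16) = √50176 = 224.0000
MCC = 106 / 224.0000 = 0.473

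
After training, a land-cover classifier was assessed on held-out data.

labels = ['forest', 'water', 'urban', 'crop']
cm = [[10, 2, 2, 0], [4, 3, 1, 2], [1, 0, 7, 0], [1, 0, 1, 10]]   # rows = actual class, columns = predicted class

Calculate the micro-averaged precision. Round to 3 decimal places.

Micro-averaging pools counts across classes: ΣTP=30, ΣFP=14, ΣFN=14.
Micro-precision = TP/(TP+FP) on pooled counts = 0.682 (equals overall accuracy in single-label multiclass).

0.682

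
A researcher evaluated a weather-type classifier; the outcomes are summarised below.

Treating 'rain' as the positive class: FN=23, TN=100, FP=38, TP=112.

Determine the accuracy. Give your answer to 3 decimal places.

Accuracy = (TP+TN)/N = (112+100)/273 = 0.777

0.777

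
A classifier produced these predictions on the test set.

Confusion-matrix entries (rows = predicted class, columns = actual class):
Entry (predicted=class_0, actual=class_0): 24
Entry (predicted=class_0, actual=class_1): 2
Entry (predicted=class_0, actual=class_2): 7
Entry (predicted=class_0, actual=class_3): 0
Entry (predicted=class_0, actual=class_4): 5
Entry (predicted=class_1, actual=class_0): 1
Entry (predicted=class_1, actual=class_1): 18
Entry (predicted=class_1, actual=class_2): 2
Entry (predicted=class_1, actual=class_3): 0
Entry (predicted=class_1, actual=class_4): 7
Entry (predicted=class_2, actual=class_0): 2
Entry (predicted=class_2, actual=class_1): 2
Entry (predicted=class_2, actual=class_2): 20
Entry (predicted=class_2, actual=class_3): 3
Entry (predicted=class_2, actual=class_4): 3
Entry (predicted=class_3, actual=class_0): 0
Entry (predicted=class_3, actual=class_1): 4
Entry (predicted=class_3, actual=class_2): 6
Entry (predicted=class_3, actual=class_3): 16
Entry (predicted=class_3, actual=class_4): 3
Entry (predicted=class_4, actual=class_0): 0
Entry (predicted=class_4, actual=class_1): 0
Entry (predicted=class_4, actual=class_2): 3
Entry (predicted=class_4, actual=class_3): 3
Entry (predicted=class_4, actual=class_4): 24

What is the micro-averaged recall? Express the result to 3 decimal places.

Micro-averaging pools counts across classes: ΣTP=102, ΣFP=53, ΣFN=53.
Micro-recall = TP/(TP+FN) on pooled counts = 0.658 (equals overall accuracy in single-label multiclass).

0.658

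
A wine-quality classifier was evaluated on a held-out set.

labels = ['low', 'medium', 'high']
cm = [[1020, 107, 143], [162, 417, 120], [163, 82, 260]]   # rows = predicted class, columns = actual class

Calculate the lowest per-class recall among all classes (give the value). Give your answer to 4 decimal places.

Per-class recall (TP/(TP+FN)):
  low: TP=1020, FN=162+163=325 → 1020/1345 = 0.75836
  medium: TP=417, FN=107+82=189 → 417/606 = 0.68812
  high: TP=260, FN=143+120=263 → 260/523 = 0.49713
Lowest is class 'high' with recall = 0.4971.

0.4971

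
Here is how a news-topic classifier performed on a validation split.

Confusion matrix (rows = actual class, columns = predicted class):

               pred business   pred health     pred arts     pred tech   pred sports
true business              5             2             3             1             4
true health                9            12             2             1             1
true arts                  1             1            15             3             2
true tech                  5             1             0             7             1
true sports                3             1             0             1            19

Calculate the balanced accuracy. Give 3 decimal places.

0.557

Balanced accuracy = mean of per-class recall.
  business: recall = 5/15 = 0.3333
  health: recall = 12/25 = 0.4800
  arts: recall = 15/22 = 0.6818
  tech: recall = 7/14 = 0.5000
  sports: recall = 19/24 = 0.7917
Mean = (0.3333 + 0.4800 + 0.6818 + 0.5000 + 0.7917) / 5 = 0.557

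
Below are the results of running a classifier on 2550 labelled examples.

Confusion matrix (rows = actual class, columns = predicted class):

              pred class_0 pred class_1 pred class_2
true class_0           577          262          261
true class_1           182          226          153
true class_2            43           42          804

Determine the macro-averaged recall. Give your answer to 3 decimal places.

0.611

Per-class recall (TP/(TP+FN)):
  class_0: TP=577, FN=262+261=523 → 577/1100 = 0.5245
  class_1: TP=226, FN=182+153=335 → 226/561 = 0.4029
  class_2: TP=804, FN=43+42=85 → 804/889 = 0.9044
Macro-recall = mean = (0.5245 + 0.4029 + 0.9044) / 3 = 0.611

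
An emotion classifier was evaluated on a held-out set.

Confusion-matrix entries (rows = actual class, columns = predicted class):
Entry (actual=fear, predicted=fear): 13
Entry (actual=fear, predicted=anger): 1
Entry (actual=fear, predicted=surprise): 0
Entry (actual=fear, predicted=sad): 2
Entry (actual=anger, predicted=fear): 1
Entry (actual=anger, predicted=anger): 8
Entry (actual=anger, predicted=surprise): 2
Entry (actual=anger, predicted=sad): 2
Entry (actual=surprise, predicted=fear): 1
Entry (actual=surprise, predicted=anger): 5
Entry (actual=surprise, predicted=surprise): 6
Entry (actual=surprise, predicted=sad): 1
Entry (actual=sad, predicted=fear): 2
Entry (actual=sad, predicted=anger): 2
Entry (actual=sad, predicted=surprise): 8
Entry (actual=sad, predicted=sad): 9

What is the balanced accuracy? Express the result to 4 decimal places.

Balanced accuracy = mean of per-class recall.
  fear: recall = 13/16 = 0.81250
  anger: recall = 8/13 = 0.61538
  surprise: recall = 6/13 = 0.46154
  sad: recall = 9/21 = 0.42857
Mean = (0.81250 + 0.61538 + 0.46154 + 0.42857) / 4 = 0.5795

0.5795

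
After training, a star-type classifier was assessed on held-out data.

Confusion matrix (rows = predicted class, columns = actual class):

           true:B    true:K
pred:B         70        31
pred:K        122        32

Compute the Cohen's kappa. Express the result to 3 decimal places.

-0.086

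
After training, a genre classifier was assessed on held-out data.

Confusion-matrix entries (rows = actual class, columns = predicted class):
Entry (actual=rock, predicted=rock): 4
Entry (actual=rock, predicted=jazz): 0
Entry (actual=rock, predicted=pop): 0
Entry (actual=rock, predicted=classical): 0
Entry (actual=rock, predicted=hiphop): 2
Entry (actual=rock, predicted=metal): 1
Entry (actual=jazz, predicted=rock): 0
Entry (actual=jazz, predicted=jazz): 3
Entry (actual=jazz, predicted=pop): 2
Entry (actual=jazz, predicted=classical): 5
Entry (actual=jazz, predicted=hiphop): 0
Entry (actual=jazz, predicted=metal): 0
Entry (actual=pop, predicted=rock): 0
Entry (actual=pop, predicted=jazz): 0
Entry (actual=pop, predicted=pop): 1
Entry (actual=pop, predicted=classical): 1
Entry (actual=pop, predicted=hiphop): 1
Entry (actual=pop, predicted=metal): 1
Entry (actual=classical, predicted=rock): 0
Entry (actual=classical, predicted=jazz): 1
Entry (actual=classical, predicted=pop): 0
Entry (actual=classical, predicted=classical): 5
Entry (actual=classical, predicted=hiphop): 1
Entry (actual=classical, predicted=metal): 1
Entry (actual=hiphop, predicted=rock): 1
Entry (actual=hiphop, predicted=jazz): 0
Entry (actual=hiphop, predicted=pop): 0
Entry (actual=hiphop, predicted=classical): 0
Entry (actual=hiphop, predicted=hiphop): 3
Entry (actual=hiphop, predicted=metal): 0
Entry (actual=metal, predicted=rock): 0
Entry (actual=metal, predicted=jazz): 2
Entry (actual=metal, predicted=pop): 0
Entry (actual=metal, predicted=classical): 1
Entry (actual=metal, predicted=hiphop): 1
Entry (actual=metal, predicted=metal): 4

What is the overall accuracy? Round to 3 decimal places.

0.488

Accuracy = trace / total = (4+3+1+5+3+4=20) / 41 = 20/41 = 0.488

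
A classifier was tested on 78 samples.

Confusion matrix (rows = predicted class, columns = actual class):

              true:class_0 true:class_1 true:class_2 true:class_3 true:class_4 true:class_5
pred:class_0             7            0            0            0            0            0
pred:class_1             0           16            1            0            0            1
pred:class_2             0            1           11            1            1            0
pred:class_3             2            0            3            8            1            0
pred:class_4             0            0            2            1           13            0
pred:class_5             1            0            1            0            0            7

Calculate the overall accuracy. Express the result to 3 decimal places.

0.795

Accuracy = trace / total = (7+16+11+8+13+7=62) / 78 = 62/78 = 0.795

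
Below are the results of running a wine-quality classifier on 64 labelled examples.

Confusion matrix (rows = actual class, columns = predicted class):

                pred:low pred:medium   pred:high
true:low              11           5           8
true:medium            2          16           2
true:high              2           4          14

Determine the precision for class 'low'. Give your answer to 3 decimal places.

0.733

Treat 'low' as positive and all other classes as negative.
precision = TP/(TP+FP).
low: TP=11, FP=2+2=4 → 11/15 = 0.7333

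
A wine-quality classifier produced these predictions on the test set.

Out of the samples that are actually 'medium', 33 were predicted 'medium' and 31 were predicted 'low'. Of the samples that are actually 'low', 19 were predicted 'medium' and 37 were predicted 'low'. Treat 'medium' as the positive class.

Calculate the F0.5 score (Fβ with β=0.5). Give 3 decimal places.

Fβ = (1+β²)·TP / ((1+β²)·TP + β²·FN + FP), with β²=1/4
= 1.25·33 / (1.25·33 + 0.25·31 + 19) = 0.607

0.607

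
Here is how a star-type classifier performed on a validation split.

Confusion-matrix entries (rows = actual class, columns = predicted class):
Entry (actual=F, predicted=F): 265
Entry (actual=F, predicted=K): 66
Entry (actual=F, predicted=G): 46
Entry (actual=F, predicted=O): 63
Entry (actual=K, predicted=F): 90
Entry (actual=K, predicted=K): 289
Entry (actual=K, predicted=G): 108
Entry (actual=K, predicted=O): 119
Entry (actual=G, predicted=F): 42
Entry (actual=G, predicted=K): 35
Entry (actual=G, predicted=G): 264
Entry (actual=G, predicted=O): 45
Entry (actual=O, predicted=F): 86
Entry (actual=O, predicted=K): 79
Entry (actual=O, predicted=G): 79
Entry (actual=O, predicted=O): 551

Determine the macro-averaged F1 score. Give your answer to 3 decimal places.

Per-class F1 score (2·TP/(2·TP+FP+FN)):
  F: TP=265, FP=90+42+86=218, FN=66+46+63=175 → 530/923 = 0.5742
  K: TP=289, FP=66+35+79=180, FN=90+108+119=317 → 578/1075 = 0.5377
  G: TP=264, FP=46+108+79=233, FN=42+35+45=122 → 528/883 = 0.5980
  O: TP=551, FP=63+119+45=227, FN=86+79+79=244 → 1102/1573 = 0.7006
Macro-F1 score = mean = (0.5742 + 0.5377 + 0.5980 + 0.7006) / 4 = 0.603

0.603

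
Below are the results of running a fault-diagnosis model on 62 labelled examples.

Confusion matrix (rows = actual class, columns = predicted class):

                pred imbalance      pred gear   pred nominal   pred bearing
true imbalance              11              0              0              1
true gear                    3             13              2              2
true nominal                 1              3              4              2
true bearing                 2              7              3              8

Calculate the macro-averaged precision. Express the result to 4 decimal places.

Per-class precision (TP/(TP+FP)):
  imbalance: TP=11, FP=3+1+2=6 → 11/17 = 0.64706
  gear: TP=13, FP=0+3+7=10 → 13/23 = 0.56522
  nominal: TP=4, FP=0+2+3=5 → 4/9 = 0.44444
  bearing: TP=8, FP=1+2+2=5 → 8/13 = 0.61538
Macro-precision = mean = (0.64706 + 0.56522 + 0.44444 + 0.61538) / 4 = 0.5680

0.5680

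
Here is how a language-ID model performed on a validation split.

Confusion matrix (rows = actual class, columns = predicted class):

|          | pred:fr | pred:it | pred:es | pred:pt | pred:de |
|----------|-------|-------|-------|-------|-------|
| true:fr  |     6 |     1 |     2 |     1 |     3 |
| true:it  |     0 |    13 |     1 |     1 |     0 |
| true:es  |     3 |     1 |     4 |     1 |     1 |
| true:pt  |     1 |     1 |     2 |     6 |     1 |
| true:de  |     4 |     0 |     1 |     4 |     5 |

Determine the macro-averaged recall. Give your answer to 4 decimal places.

Per-class recall (TP/(TP+FN)):
  fr: TP=6, FN=1+2+1+3=7 → 6/13 = 0.46154
  it: TP=13, FN=0+1+1+0=2 → 13/15 = 0.86667
  es: TP=4, FN=3+1+1+1=6 → 4/10 = 0.40000
  pt: TP=6, FN=1+1+2+1=5 → 6/11 = 0.54545
  de: TP=5, FN=4+0+1+4=9 → 5/14 = 0.35714
Macro-recall = mean = (0.46154 + 0.86667 + 0.40000 + 0.54545 + 0.35714) / 5 = 0.5262

0.5262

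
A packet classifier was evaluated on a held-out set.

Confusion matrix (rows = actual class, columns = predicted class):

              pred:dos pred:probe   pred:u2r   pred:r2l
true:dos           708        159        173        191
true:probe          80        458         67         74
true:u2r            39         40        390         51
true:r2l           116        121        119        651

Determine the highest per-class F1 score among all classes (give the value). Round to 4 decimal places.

Per-class F1 score (2·TP/(2·TP+FP+FN)):
  dos: TP=708, FP=80+39+116=235, FN=159+173+191=523 → 1416/2174 = 0.65133
  probe: TP=458, FP=159+40+121=320, FN=80+67+74=221 → 916/1457 = 0.62869
  u2r: TP=390, FP=173+67+119=359, FN=39+40+51=130 → 780/1269 = 0.61466
  r2l: TP=651, FP=191+74+51=316, FN=116+121+119=356 → 1302/1974 = 0.65957
Highest is class 'r2l' with F1 score = 0.6596.

0.6596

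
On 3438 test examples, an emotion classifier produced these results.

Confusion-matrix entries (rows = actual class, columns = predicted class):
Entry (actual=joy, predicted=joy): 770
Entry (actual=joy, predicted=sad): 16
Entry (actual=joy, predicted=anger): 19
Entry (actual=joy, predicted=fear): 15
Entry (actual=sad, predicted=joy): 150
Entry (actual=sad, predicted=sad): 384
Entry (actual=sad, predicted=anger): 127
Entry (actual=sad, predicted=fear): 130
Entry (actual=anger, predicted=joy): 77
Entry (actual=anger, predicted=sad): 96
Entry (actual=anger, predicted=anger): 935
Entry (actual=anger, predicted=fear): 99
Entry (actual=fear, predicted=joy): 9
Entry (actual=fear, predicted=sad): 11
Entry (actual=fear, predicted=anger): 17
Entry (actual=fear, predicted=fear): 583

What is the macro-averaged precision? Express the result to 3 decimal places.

0.770

Per-class precision (TP/(TP+FP)):
  joy: TP=770, FP=150+77+9=236 → 770/1006 = 0.7654
  sad: TP=384, FP=16+96+11=123 → 384/507 = 0.7574
  anger: TP=935, FP=19+127+17=163 → 935/1098 = 0.8515
  fear: TP=583, FP=15+130+99=244 → 583/827 = 0.7050
Macro-precision = mean = (0.7654 + 0.7574 + 0.8515 + 0.7050) / 4 = 0.770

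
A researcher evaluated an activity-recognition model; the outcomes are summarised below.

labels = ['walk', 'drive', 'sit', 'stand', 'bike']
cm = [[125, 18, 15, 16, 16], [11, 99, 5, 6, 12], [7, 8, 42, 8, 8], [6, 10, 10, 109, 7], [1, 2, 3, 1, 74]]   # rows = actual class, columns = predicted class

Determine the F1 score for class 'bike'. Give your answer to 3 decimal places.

F1 score = 2·TP/(2·TP+FP+FN).
bike: TP=74, FP=16+12+8+7=43, FN=1+2+3+1=7 → 148/198 = 0.7475

0.747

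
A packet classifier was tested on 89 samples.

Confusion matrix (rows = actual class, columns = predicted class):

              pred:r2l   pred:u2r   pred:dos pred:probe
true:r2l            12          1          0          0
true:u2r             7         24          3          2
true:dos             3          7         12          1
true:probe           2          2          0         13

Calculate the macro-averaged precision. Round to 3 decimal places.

Per-class precision (TP/(TP+FP)):
  r2l: TP=12, FP=7+3+2=12 → 12/24 = 0.5000
  u2r: TP=24, FP=1+7+2=10 → 24/34 = 0.7059
  dos: TP=12, FP=0+3+0=3 → 12/15 = 0.8000
  probe: TP=13, FP=0+2+1=3 → 13/16 = 0.8125
Macro-precision = mean = (0.5000 + 0.7059 + 0.8000 + 0.8125) / 4 = 0.705

0.705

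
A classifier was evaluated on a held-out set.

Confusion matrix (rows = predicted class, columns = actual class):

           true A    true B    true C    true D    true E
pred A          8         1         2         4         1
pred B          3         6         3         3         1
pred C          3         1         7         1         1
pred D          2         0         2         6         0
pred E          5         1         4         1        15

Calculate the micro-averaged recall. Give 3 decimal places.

Micro-averaging pools counts across classes: ΣTP=42, ΣFP=39, ΣFN=39.
Micro-recall = TP/(TP+FN) on pooled counts = 0.519 (equals overall accuracy in single-label multiclass).

0.519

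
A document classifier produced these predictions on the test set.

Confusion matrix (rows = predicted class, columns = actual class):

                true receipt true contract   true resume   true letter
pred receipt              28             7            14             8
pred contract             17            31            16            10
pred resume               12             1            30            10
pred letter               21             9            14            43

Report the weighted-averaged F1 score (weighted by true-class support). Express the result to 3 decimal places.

Per-class F1 score (2·TP/(2·TP+FP+FN)):
  receipt: TP=28, FP=7+14+8=29, FN=17+12+21=50 → 56/135 = 0.4148
  contract: TP=31, FP=17+16+10=43, FN=7+1+9=17 → 62/122 = 0.5082
  resume: TP=30, FP=12+1+10=23, FN=14+16+14=44 → 60/127 = 0.4724
  letter: TP=43, FP=21+9+14=44, FN=8+10+10=28 → 86/158 = 0.5443
Weighted-F1 score = Σ (supportᵢ/N)·F1 scoreᵢ with N=271: (78/271)·0.4148 + (48/271)·0.5082 + (74/271)·0.4724 + (71/271)·0.5443 = 0.481

0.481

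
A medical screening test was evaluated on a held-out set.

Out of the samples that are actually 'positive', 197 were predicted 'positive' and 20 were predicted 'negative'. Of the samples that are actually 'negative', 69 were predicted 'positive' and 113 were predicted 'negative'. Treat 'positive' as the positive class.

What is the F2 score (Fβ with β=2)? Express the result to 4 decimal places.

0.8686

Fβ = (1+β²)·TP / ((1+β²)·TP + β²·FN + FP), with β²=4
= 5·197 / (5·197 + 4·20 + 69) = 0.8686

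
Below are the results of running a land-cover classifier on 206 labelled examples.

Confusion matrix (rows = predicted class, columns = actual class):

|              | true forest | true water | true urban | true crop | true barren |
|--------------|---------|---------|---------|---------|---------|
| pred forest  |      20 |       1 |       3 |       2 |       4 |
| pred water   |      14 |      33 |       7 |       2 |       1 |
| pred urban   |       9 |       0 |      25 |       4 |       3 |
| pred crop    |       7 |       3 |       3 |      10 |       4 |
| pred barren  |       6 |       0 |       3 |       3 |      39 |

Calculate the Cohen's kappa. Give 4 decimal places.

Observed agreement pₒ = trace/N = 127/206 = 0.61650
Expected agreement pₑ = Σ (rowᵢ·colᵢ)/N² = (56·30 + 37·57 + 41·41 + 21·27 + 51·51)/206² = 0.20355
κ = (pₒ − pₑ)/(1 − pₑ) = (0.61650 − 0.20355)/(1 − 0.20355) = 0.5185

0.5185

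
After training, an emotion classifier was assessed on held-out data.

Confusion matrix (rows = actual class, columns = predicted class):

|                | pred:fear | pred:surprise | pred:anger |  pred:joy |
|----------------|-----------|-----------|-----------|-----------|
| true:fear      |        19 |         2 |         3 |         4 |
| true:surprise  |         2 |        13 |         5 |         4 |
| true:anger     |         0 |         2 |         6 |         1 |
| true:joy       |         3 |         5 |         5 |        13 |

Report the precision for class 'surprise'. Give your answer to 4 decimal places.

precision = TP/(TP+FP).
surprise: TP=13, FP=2+2+5=9 → 13/22 = 0.59091

0.5909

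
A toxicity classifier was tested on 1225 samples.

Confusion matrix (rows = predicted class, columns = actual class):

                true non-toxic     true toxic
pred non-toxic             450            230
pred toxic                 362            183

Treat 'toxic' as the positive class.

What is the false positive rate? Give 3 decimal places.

0.446

FPR = FP/(FP+TN) = 362/(362+450) = 0.446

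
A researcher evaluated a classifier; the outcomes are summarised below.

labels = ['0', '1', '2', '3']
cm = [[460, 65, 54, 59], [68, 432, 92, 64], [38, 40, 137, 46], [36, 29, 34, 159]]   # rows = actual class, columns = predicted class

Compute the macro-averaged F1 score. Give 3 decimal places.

0.616

Per-class F1 score (2·TP/(2·TP+FP+FN)):
  0: TP=460, FP=68+38+36=142, FN=65+54+59=178 → 920/1240 = 0.7419
  1: TP=432, FP=65+40+29=134, FN=68+92+64=224 → 864/1222 = 0.7070
  2: TP=137, FP=54+92+34=180, FN=38+40+46=124 → 274/578 = 0.4740
  3: TP=159, FP=59+64+46=169, FN=36+29+34=99 → 318/586 = 0.5427
Macro-F1 score = mean = (0.7419 + 0.7070 + 0.4740 + 0.5427) / 4 = 0.616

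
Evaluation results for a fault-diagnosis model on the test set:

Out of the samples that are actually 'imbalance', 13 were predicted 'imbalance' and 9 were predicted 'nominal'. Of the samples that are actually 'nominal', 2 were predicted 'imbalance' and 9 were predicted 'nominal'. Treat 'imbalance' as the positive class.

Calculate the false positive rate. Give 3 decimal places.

FPR = FP/(FP+TN) = 2/(2+9) = 0.182

0.182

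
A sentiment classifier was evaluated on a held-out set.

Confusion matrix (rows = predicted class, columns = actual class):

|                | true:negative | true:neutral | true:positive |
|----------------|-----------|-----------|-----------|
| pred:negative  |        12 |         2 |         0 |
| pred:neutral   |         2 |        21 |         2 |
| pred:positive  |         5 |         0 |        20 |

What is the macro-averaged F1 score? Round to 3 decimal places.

0.818

Per-class F1 score (2·TP/(2·TP+FP+FN)):
  negative: TP=12, FP=2+0=2, FN=2+5=7 → 24/33 = 0.7273
  neutral: TP=21, FP=2+2=4, FN=2+0=2 → 42/48 = 0.8750
  positive: TP=20, FP=5+0=5, FN=0+2=2 → 40/47 = 0.8511
Macro-F1 score = mean = (0.7273 + 0.8750 + 0.8511) / 3 = 0.818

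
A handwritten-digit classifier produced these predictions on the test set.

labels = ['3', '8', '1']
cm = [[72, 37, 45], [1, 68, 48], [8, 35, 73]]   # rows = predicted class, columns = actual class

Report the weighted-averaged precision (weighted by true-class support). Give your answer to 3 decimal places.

Per-class precision (TP/(TP+FP)):
  3: TP=72, FP=37+45=82 → 72/154 = 0.4675
  8: TP=68, FP=1+48=49 → 68/117 = 0.5812
  1: TP=73, FP=8+35=43 → 73/116 = 0.6293
Weighted-precision = Σ (supportᵢ/N)·precisionᵢ with N=387: (81/387)·0.4675 + (140/387)·0.5812 + (166/387)·0.6293 = 0.578

0.578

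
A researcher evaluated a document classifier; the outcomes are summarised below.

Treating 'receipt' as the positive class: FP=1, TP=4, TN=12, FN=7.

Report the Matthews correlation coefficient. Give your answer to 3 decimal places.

MCC = (TP·TN − FP·FN) / √((TP+FP)(TP+FN)(TN+FP)(TN+FN))
Numerator = 4·12 − 1·7 = 41
Denominator = √(5·11·13·19) = √13585 = 116.5547
MCC = 41 / 116.5547 = 0.352

0.352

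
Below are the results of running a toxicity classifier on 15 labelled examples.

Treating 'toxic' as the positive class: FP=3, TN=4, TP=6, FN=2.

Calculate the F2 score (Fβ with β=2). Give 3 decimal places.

Fβ = (1+β²)·TP / ((1+β²)·TP + β²·FN + FP), with β²=4
= 5·6 / (5·6 + 4·2 + 3) = 0.732

0.732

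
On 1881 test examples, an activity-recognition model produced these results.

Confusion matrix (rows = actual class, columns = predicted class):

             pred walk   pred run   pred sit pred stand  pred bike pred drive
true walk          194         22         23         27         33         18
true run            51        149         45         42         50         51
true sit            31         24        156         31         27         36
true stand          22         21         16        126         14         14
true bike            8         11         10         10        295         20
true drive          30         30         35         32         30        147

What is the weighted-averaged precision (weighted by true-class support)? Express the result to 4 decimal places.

0.5656

Per-class precision (TP/(TP+FP)):
  walk: TP=194, FP=51+31+22+8+30=142 → 194/336 = 0.57738
  run: TP=149, FP=22+24+21+11+30=108 → 149/257 = 0.57977
  sit: TP=156, FP=23+45+16+10+35=129 → 156/285 = 0.54737
  stand: TP=126, FP=27+42+31+10+32=142 → 126/268 = 0.47015
  bike: TP=295, FP=33+50+27+14+30=154 → 295/449 = 0.65702
  drive: TP=147, FP=18+51+36+14+20=139 → 147/286 = 0.51399
Weighted-precision = Σ (supportᵢ/N)·precisionᵢ with N=1881: (317/1881)·0.57738 + (388/1881)·0.57977 + (305/1881)·0.54737 + (213/1881)·0.47015 + (354/1881)·0.65702 + (304/1881)·0.51399 = 0.5656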